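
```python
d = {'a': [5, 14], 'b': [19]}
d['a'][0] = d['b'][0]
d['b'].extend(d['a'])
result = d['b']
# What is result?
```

After line 1: d = {'a': [5, 14], 'b': [19]}
After line 2 (a[0] = b[0] = 19): d = {'a': [19, 14], 'b': [19]}
After line 3 (b.extend(a) appends [19, 14]): d = {'a': [19, 14], 'b': [19, 19, 14]}
After line 4: result = d['b'] = [19, 19, 14]

[19, 19, 14]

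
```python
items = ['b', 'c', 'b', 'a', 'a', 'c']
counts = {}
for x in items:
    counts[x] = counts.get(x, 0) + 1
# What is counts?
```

Initial: counts = {}, items = ['b', 'c', 'b', 'a', 'a', 'c']
See 'b': counts = {'b': 1}
See 'c': counts = {'b': 1, 'c': 1}
See 'b': counts = {'b': 2, 'c': 1}
See 'a': counts = {'b': 2, 'c': 1, 'a': 1}
See 'a': counts = {'b': 2, 'c': 1, 'a': 2}
See 'c': counts = {'b': 2, 'c': 2, 'a': 2}

{'b': 2, 'c': 2, 'a': 2}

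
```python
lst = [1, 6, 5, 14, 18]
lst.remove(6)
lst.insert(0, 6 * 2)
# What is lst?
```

After line 1: lst = [1, 6, 5, 14, 18]
After line 2 (remove first 6): lst = [1, 5, 14, 18]
After line 3 (insert 12 at index 0): lst = [12, 1, 5, 14, 18]

[12, 1, 5, 14, 18]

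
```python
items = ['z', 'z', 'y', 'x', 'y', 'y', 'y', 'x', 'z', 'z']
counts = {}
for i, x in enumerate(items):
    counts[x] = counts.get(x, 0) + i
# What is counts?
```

Initial: counts = {}, items = ['z', 'z', 'y', 'x', 'y', 'y', 'y', 'x', 'z', 'z']
i=0, x='z': counts = {'z': 0}
i=1, x='z': counts = {'z': 1}
i=2, x='y': counts = {'z': 1, 'y': 2}
i=3, x='x': counts = {'z': 1, 'y': 2, 'x': 3}
i=4, x='y': counts = {'z': 1, 'y': 6, 'x': 3}
i=5, x='y': counts = {'z': 1, 'y': 11, 'x': 3}
i=6, x='y': counts = {'z': 1, 'y': 17, 'x': 3}
i=7, x='x': counts = {'z': 1, 'y': 17, 'x': 10}
i=8, x='z': counts = {'z': 9, 'y': 17, 'x': 10}
i=9, x='z': counts = {'z': 18, 'y': 17, 'x': 10}

{'z': 18, 'y': 17, 'x': 10}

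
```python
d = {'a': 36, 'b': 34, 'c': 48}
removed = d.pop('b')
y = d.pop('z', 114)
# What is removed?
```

After line 1: d = {'a': 36, 'b': 34, 'c': 48}
After line 2 (pop 'b' returns 34): d = {'a': 36, 'c': 48}, removed = 34
After line 3 (pop 'z' missing, returns default 114): d = {'a': 36, 'c': 48}, y = 114

34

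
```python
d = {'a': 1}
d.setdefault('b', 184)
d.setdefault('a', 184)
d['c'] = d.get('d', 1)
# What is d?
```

After line 1: d = {'a': 1}
After line 2 (setdefault adds 'b'=184): d = {'a': 1, 'b': 184}
After line 3 (setdefault 'a' no-op, already exists): d = {'a': 1, 'b': 184}
After line 4 (get('d', 1) returns default since 'd' not in d): d = {'a': 1, 'b': 184, 'c': 1}

{'a': 1, 'b': 184, 'c': 1}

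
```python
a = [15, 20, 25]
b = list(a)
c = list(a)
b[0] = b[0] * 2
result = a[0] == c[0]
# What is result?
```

After line 1: a = [15, 20, 25]
After line 2 (b = list(a), copy): a = [15, 20, 25], b = [15, 20, 25]
After line 3 (c = list(a) is a copy, new object): c = [15, 20, 25]
After line 4 (b[0] = 15 * 2 = 30; only b mutates (copy)): a = [15, 20, 25], b = [30, 20, 25], c = [15, 20, 25]
After line 5 (a[0] = 15, c[0] = 15; result = True)

True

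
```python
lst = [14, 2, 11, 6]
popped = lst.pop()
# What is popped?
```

6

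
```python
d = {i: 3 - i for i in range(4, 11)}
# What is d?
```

{4: -1, 5: -2, 6: -3, 7: -4, 8: -5, 9: -6, 10: -7}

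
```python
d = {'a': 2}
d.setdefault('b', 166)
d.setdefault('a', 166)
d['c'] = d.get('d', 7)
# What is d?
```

After line 1: d = {'a': 2}
After line 2 (setdefault adds 'b'=166): d = {'a': 2, 'b': 166}
After line 3 (setdefault 'a' no-op, already exists): d = {'a': 2, 'b': 166}
After line 4 (get('d', 7) returns default since 'd' not in d): d = {'a': 2, 'b': 166, 'c': 7}

{'a': 2, 'b': 166, 'c': 7}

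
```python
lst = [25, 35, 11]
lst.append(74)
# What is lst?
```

[25, 35, 11, 74]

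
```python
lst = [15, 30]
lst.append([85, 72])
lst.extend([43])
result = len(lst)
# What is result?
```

After line 1: lst = [15, 30]
After line 2 (append adds [85, 72] as single element): lst = [15, 30, [85, 72]]
After line 3 (extend unpacks [43], adds 43): lst = [15, 30, [85, 72], 43]
After line 4: result = len(lst) = 4

4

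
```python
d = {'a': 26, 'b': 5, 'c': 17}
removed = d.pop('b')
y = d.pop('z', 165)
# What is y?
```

After line 1: d = {'a': 26, 'b': 5, 'c': 17}
After line 2 (pop 'b' returns 5): d = {'a': 26, 'c': 17}, removed = 5
After line 3 (pop 'z' missing, returns default 165): d = {'a': 26, 'c': 17}, y = 165

165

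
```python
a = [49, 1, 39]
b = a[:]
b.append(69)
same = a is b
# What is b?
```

After line 1: a = [49, 1, 39]
After line 2 (b = a[:] is a shallow copy, new object): a = [49, 1, 39], b = [49, 1, 39]
After line 3 (append only mutates b): a = [49, 1, 39], b = [49, 1, 39, 69]
After line 4 (same = a is b; different objects -> False): same = False

[49, 1, 39, 69]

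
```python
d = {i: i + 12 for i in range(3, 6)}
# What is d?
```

{3: 15, 4: 16, 5: 17}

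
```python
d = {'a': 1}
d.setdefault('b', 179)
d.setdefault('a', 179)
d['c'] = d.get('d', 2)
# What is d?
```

After line 1: d = {'a': 1}
After line 2 (setdefault adds 'b'=179): d = {'a': 1, 'b': 179}
After line 3 (setdefault 'a' no-op, already exists): d = {'a': 1, 'b': 179}
After line 4 (get('d', 2) returns default since 'd' not in d): d = {'a': 1, 'b': 179, 'c': 2}

{'a': 1, 'b': 179, 'c': 2}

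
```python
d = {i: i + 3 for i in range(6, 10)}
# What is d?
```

{6: 9, 7: 10, 8: 11, 9: 12}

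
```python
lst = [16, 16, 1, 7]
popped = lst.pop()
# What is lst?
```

[16, 16, 1]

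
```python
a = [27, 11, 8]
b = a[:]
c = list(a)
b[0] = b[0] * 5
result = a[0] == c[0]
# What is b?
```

After line 1: a = [27, 11, 8]
After line 2 (b = a[:], copy): a = [27, 11, 8], b = [27, 11, 8]
After line 3 (c = list(a) is a copy, new object): c = [27, 11, 8]
After line 4 (b[0] = 27 * 5 = 135; only b mutates (copy)): a = [27, 11, 8], b = [135, 11, 8], c = [27, 11, 8]
After line 5 (a[0] = 27, c[0] = 27; result = True)

[135, 11, 8]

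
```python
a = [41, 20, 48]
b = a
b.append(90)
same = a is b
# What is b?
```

After line 1: a = [41, 20, 48]
After line 2 (b = a is an alias, same object): a = [41, 20, 48], b = [41, 20, 48]
After line 3 (b.append mutates the shared list): a = [41, 20, 48, 90], b = [41, 20, 48, 90]
After line 4 (same = a is b; same object -> True): same = True

[41, 20, 48, 90]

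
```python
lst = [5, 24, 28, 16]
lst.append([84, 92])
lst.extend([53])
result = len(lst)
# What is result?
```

After line 1: lst = [5, 24, 28, 16]
After line 2 (append adds [84, 92] as single element): lst = [5, 24, 28, 16, [84, 92]]
After line 3 (extend unpacks [53], adds 53): lst = [5, 24, 28, 16, [84, 92], 53]
After line 4: result = len(lst) = 6

6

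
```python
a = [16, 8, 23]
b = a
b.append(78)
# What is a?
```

After line 1: a = [16, 8, 23]
After line 2 (b = a is an alias, same object): a = [16, 8, 23], b = [16, 8, 23]
After line 3 (b.append mutates the shared list): a = [16, 8, 23, 78], b = [16, 8, 23, 78]

[16, 8, 23, 78]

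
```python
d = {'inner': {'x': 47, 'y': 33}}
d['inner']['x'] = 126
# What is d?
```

After line 1: d = {'inner': {'x': 47, 'y': 33}}
After line 2 (inner x overwritten): d = {'inner': {'x': 126, 'y': 33}}

{'inner': {'x': 126, 'y': 33}}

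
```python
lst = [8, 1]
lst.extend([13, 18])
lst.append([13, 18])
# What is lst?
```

After line 1: lst = [8, 1]
After line 2 (extend unpacks [13, 18]): lst = [8, 1, 13, 18]
After line 3 (append adds [13, 18] as single element): lst = [8, 1, 13, 18, [13, 18]]

[8, 1, 13, 18, [13, 18]]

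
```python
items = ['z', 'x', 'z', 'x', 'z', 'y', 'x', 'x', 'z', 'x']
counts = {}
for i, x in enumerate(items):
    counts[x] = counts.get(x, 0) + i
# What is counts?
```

Initial: counts = {}, items = ['z', 'x', 'z', 'x', 'z', 'y', 'x', 'x', 'z', 'x']
i=0, x='z': counts = {'z': 0}
i=1, x='x': counts = {'z': 0, 'x': 1}
i=2, x='z': counts = {'z': 2, 'x': 1}
i=3, x='x': counts = {'z': 2, 'x': 4}
i=4, x='z': counts = {'z': 6, 'x': 4}
i=5, x='y': counts = {'z': 6, 'x': 4, 'y': 5}
i=6, x='x': counts = {'z': 6, 'x': 10, 'y': 5}
i=7, x='x': counts = {'z': 6, 'x': 17, 'y': 5}
i=8, x='z': counts = {'z': 14, 'x': 17, 'y': 5}
i=9, x='x': counts = {'z': 14, 'x': 26, 'y': 5}

{'z': 14, 'x': 26, 'y': 5}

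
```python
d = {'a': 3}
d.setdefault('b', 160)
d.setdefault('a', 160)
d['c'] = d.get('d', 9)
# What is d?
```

After line 1: d = {'a': 3}
After line 2 (setdefault adds 'b'=160): d = {'a': 3, 'b': 160}
After line 3 (setdefault 'a' no-op, already exists): d = {'a': 3, 'b': 160}
After line 4 (get('d', 9) returns default since 'd' not in d): d = {'a': 3, 'b': 160, 'c': 9}

{'a': 3, 'b': 160, 'c': 9}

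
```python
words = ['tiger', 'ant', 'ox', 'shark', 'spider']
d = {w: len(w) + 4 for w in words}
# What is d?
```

{'tiger': 9, 'ant': 7, 'ox': 6, 'shark': 9, 'spider': 10}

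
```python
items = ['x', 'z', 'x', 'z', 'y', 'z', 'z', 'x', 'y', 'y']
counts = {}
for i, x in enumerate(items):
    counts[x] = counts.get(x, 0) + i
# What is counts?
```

Initial: counts = {}, items = ['x', 'z', 'x', 'z', 'y', 'z', 'z', 'x', 'y', 'y']
i=0, x='x': counts = {'x': 0}
i=1, x='z': counts = {'x': 0, 'z': 1}
i=2, x='x': counts = {'x': 2, 'z': 1}
i=3, x='z': counts = {'x': 2, 'z': 4}
i=4, x='y': counts = {'x': 2, 'z': 4, 'y': 4}
i=5, x='z': counts = {'x': 2, 'z': 9, 'y': 4}
i=6, x='z': counts = {'x': 2, 'z': 15, 'y': 4}
i=7, x='x': counts = {'x': 9, 'z': 15, 'y': 4}
i=8, x='y': counts = {'x': 9, 'z': 15, 'y': 12}
i=9, x='y': counts = {'x': 9, 'z': 15, 'y': 21}

{'x': 9, 'z': 15, 'y': 21}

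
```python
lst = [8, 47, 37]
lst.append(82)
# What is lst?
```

[8, 47, 37, 82]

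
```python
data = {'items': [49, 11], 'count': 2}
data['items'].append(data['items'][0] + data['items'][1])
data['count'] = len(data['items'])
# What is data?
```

After line 1: data = {'items': [49, 11], 'count': 2}
After line 2 (append 49 + 11 = 60): data = {'items': [49, 11, 60], 'count': 2}
After line 3 (count = len(items) = 3): data = {'items': [49, 11, 60], 'count': 3}

{'items': [49, 11, 60], 'count': 3}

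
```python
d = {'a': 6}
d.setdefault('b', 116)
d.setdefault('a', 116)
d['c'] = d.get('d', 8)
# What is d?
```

After line 1: d = {'a': 6}
After line 2 (setdefault adds 'b'=116): d = {'a': 6, 'b': 116}
After line 3 (setdefault 'a' no-op, already exists): d = {'a': 6, 'b': 116}
After line 4 (get('d', 8) returns default since 'd' not in d): d = {'a': 6, 'b': 116, 'c': 8}

{'a': 6, 'b': 116, 'c': 8}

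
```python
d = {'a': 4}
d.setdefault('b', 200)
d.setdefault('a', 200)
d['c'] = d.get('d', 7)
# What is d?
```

After line 1: d = {'a': 4}
After line 2 (setdefault adds 'b'=200): d = {'a': 4, 'b': 200}
After line 3 (setdefault 'a' no-op, already exists): d = {'a': 4, 'b': 200}
After line 4 (get('d', 7) returns default since 'd' not in d): d = {'a': 4, 'b': 200, 'c': 7}

{'a': 4, 'b': 200, 'c': 7}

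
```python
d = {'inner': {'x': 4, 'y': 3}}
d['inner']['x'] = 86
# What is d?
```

After line 1: d = {'inner': {'x': 4, 'y': 3}}
After line 2 (inner x overwritten): d = {'inner': {'x': 86, 'y': 3}}

{'inner': {'x': 86, 'y': 3}}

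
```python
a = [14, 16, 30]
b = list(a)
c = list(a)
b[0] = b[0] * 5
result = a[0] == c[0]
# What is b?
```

After line 1: a = [14, 16, 30]
After line 2 (b = list(a), copy): a = [14, 16, 30], b = [14, 16, 30]
After line 3 (c = list(a) is a copy, new object): c = [14, 16, 30]
After line 4 (b[0] = 14 * 5 = 70; only b mutates (copy)): a = [14, 16, 30], b = [70, 16, 30], c = [14, 16, 30]
After line 5 (a[0] = 14, c[0] = 14; result = True)

[70, 16, 30]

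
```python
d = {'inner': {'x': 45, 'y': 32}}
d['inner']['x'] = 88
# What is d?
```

After line 1: d = {'inner': {'x': 45, 'y': 32}}
After line 2 (inner x overwritten): d = {'inner': {'x': 88, 'y': 32}}

{'inner': {'x': 88, 'y': 32}}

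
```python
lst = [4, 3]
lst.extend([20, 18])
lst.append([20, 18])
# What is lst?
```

After line 1: lst = [4, 3]
After line 2 (extend unpacks [20, 18]): lst = [4, 3, 20, 18]
After line 3 (append adds [20, 18] as single element): lst = [4, 3, 20, 18, [20, 18]]

[4, 3, 20, 18, [20, 18]]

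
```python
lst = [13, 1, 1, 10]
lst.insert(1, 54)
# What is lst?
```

[13, 54, 1, 1, 10]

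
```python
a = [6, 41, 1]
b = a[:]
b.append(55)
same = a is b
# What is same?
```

After line 1: a = [6, 41, 1]
After line 2 (b = a[:] is a shallow copy, new object): a = [6, 41, 1], b = [6, 41, 1]
After line 3 (append only mutates b): a = [6, 41, 1], b = [6, 41, 1, 55]
After line 4 (same = a is b; different objects -> False): same = False

False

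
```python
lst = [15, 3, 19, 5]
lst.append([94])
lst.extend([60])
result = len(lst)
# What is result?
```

After line 1: lst = [15, 3, 19, 5]
After line 2 (append adds [94] as single element): lst = [15, 3, 19, 5, [94]]
After line 3 (extend unpacks [60], adds 60): lst = [15, 3, 19, 5, [94], 60]
After line 4: result = len(lst) = 6

6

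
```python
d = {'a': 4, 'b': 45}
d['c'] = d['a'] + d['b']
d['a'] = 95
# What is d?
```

After line 1: d = {'a': 4, 'b': 45}
After line 2 (d['c'] = 4 + 45): d = {'a': 4, 'b': 45, 'c': 49}
After line 3: d = {'a': 95, 'b': 45, 'c': 49}

{'a': 95, 'b': 45, 'c': 49}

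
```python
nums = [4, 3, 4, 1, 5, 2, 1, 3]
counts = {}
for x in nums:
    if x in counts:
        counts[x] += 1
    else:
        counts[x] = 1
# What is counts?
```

Initial: counts = {}, nums = [4, 3, 4, 1, 5, 2, 1, 3]
See 4: counts = {4: 1}
See 3: counts = {4: 1, 3: 1}
See 4: counts = {4: 2, 3: 1}
See 1: counts = {4: 2, 3: 1, 1: 1}
See 5: counts = {4: 2, 3: 1, 1: 1, 5: 1}
See 2: counts = {4: 2, 3: 1, 1: 1, 5: 1, 2: 1}
See 1: counts = {4: 2, 3: 1, 1: 2, 5: 1, 2: 1}
See 3: counts = {4: 2, 3: 2, 1: 2, 5: 1, 2: 1}

{4: 2, 3: 2, 1: 2, 5: 1, 2: 1}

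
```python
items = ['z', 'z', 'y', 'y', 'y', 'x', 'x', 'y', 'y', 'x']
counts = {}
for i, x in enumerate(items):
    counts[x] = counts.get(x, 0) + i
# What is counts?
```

Initial: counts = {}, items = ['z', 'z', 'y', 'y', 'y', 'x', 'x', 'y', 'y', 'x']
i=0, x='z': counts = {'z': 0}
i=1, x='z': counts = {'z': 1}
i=2, x='y': counts = {'z': 1, 'y': 2}
i=3, x='y': counts = {'z': 1, 'y': 5}
i=4, x='y': counts = {'z': 1, 'y': 9}
i=5, x='x': counts = {'z': 1, 'y': 9, 'x': 5}
i=6, x='x': counts = {'z': 1, 'y': 9, 'x': 11}
i=7, x='y': counts = {'z': 1, 'y': 16, 'x': 11}
i=8, x='y': counts = {'z': 1, 'y': 24, 'x': 11}
i=9, x='x': counts = {'z': 1, 'y': 24, 'x': 20}

{'z': 1, 'y': 24, 'x': 20}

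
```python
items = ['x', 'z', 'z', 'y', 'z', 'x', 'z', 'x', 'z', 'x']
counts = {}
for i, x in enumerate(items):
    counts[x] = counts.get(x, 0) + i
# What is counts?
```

Initial: counts = {}, items = ['x', 'z', 'z', 'y', 'z', 'x', 'z', 'x', 'z', 'x']
i=0, x='x': counts = {'x': 0}
i=1, x='z': counts = {'x': 0, 'z': 1}
i=2, x='z': counts = {'x': 0, 'z': 3}
i=3, x='y': counts = {'x': 0, 'z': 3, 'y': 3}
i=4, x='z': counts = {'x': 0, 'z': 7, 'y': 3}
i=5, x='x': counts = {'x': 5, 'z': 7, 'y': 3}
i=6, x='z': counts = {'x': 5, 'z': 13, 'y': 3}
i=7, x='x': counts = {'x': 12, 'z': 13, 'y': 3}
i=8, x='z': counts = {'x': 12, 'z': 21, 'y': 3}
i=9, x='x': counts = {'x': 21, 'z': 21, 'y': 3}

{'x': 21, 'z': 21, 'y': 3}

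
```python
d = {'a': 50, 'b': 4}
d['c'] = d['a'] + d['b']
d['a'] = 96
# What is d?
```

After line 1: d = {'a': 50, 'b': 4}
After line 2 (d['c'] = 50 + 4): d = {'a': 50, 'b': 4, 'c': 54}
After line 3: d = {'a': 96, 'b': 4, 'c': 54}

{'a': 96, 'b': 4, 'c': 54}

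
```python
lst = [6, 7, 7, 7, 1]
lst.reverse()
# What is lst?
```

[1, 7, 7, 7, 6]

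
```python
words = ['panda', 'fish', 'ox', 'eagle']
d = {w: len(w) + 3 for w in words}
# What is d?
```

{'panda': 8, 'fish': 7, 'ox': 5, 'eagle': 8}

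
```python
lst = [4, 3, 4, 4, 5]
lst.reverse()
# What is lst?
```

[5, 4, 4, 3, 4]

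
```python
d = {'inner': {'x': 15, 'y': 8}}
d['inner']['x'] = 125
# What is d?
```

After line 1: d = {'inner': {'x': 15, 'y': 8}}
After line 2 (inner x overwritten): d = {'inner': {'x': 125, 'y': 8}}

{'inner': {'x': 125, 'y': 8}}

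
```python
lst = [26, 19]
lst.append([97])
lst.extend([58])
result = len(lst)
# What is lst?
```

After line 1: lst = [26, 19]
After line 2 (append adds [97] as single element): lst = [26, 19, [97]]
After line 3 (extend unpacks [58], adds 58): lst = [26, 19, [97], 58]
After line 4: result = len(lst) = 4

[26, 19, [97], 58]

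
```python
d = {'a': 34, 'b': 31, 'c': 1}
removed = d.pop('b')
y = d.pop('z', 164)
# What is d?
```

After line 1: d = {'a': 34, 'b': 31, 'c': 1}
After line 2 (pop 'b' returns 31): d = {'a': 34, 'c': 1}, removed = 31
After line 3 (pop 'z' missing, returns default 164): d = {'a': 34, 'c': 1}, y = 164

{'a': 34, 'c': 1}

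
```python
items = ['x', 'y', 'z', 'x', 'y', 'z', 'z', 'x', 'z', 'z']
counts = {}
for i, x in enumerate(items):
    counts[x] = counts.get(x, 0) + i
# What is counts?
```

Initial: counts = {}, items = ['x', 'y', 'z', 'x', 'y', 'z', 'z', 'x', 'z', 'z']
i=0, x='x': counts = {'x': 0}
i=1, x='y': counts = {'x': 0, 'y': 1}
i=2, x='z': counts = {'x': 0, 'y': 1, 'z': 2}
i=3, x='x': counts = {'x': 3, 'y': 1, 'z': 2}
i=4, x='y': counts = {'x': 3, 'y': 5, 'z': 2}
i=5, x='z': counts = {'x': 3, 'y': 5, 'z': 7}
i=6, x='z': counts = {'x': 3, 'y': 5, 'z': 13}
i=7, x='x': counts = {'x': 10, 'y': 5, 'z': 13}
i=8, x='z': counts = {'x': 10, 'y': 5, 'z': 21}
i=9, x='z': counts = {'x': 10, 'y': 5, 'z': 30}

{'x': 10, 'y': 5, 'z': 30}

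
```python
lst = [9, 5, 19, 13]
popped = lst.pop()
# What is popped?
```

13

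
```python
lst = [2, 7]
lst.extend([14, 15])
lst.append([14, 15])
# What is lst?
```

After line 1: lst = [2, 7]
After line 2 (extend unpacks [14, 15]): lst = [2, 7, 14, 15]
After line 3 (append adds [14, 15] as single element): lst = [2, 7, 14, 15, [14, 15]]

[2, 7, 14, 15, [14, 15]]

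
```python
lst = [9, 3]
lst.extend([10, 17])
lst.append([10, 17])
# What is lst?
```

After line 1: lst = [9, 3]
After line 2 (extend unpacks [10, 17]): lst = [9, 3, 10, 17]
After line 3 (append adds [10, 17] as single element): lst = [9, 3, 10, 17, [10, 17]]

[9, 3, 10, 17, [10, 17]]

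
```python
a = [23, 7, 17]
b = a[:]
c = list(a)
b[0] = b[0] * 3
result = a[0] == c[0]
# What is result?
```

After line 1: a = [23, 7, 17]
After line 2 (b = a[:], copy): a = [23, 7, 17], b = [23, 7, 17]
After line 3 (c = list(a) is a copy, new object): c = [23, 7, 17]
After line 4 (b[0] = 23 * 3 = 69; only b mutates (copy)): a = [23, 7, 17], b = [69, 7, 17], c = [23, 7, 17]
After line 5 (a[0] = 23, c[0] = 23; result = True)

True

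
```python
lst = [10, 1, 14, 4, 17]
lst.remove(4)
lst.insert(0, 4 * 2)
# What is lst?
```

After line 1: lst = [10, 1, 14, 4, 17]
After line 2 (remove first 4): lst = [10, 1, 14, 17]
After line 3 (insert 8 at index 0): lst = [8, 10, 1, 14, 17]

[8, 10, 1, 14, 17]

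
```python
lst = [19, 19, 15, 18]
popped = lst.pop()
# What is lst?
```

[19, 19, 15]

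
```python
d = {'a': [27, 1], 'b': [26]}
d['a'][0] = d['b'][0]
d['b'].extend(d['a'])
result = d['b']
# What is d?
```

After line 1: d = {'a': [27, 1], 'b': [26]}
After line 2 (a[0] = b[0] = 26): d = {'a': [26, 1], 'b': [26]}
After line 3 (b.extend(a) appends [26, 1]): d = {'a': [26, 1], 'b': [26, 26, 1]}
After line 4: result = d['b'] = [26, 26, 1]

{'a': [26, 1], 'b': [26, 26, 1]}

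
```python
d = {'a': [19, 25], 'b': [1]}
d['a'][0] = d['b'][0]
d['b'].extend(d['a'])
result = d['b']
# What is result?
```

After line 1: d = {'a': [19, 25], 'b': [1]}
After line 2 (a[0] = b[0] = 1): d = {'a': [1, 25], 'b': [1]}
After line 3 (b.extend(a) appends [1, 25]): d = {'a': [1, 25], 'b': [1, 1, 25]}
After line 4: result = d['b'] = [1, 1, 25]

[1, 1, 25]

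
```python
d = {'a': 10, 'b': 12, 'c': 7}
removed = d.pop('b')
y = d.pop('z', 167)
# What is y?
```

After line 1: d = {'a': 10, 'b': 12, 'c': 7}
After line 2 (pop 'b' returns 12): d = {'a': 10, 'c': 7}, removed = 12
After line 3 (pop 'z' missing, returns default 167): d = {'a': 10, 'c': 7}, y = 167

167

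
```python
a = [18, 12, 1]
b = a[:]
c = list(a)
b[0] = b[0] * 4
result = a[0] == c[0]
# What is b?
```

After line 1: a = [18, 12, 1]
After line 2 (b = a[:], copy): a = [18, 12, 1], b = [18, 12, 1]
After line 3 (c = list(a) is a copy, new object): c = [18, 12, 1]
After line 4 (b[0] = 18 * 4 = 72; only b mutates (copy)): a = [18, 12, 1], b = [72, 12, 1], c = [18, 12, 1]
After line 5 (a[0] = 18, c[0] = 18; result = True)

[72, 12, 1]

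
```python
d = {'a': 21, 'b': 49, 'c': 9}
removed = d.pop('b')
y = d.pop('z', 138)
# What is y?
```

After line 1: d = {'a': 21, 'b': 49, 'c': 9}
After line 2 (pop 'b' returns 49): d = {'a': 21, 'c': 9}, removed = 49
After line 3 (pop 'z' missing, returns default 138): d = {'a': 21, 'c': 9}, y = 138

138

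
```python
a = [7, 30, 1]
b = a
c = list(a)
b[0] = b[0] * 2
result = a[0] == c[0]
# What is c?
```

After line 1: a = [7, 30, 1]
After line 2 (b = a, alias): a = [7, 30, 1], b = [7, 30, 1]
After line 3 (c = list(a) is a copy, new object): c = [7, 30, 1]
After line 4 (b[0] = 7 * 2 = 14; mutates shared a/b): a = b = [14, 30, 1], c = [7, 30, 1]
After line 5 (a[0] = 14, c[0] = 7; result = False)

[7, 30, 1]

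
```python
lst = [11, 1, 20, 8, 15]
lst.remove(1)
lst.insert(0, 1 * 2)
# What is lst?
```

After line 1: lst = [11, 1, 20, 8, 15]
After line 2 (remove first 1): lst = [11, 20, 8, 15]
After line 3 (insert 2 at index 0): lst = [2, 11, 20, 8, 15]

[2, 11, 20, 8, 15]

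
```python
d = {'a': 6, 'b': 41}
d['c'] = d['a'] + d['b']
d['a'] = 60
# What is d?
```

After line 1: d = {'a': 6, 'b': 41}
After line 2 (d['c'] = 6 + 41): d = {'a': 6, 'b': 41, 'c': 47}
After line 3: d = {'a': 60, 'b': 41, 'c': 47}

{'a': 60, 'b': 41, 'c': 47}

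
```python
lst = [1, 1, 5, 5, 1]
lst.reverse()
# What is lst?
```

[1, 5, 5, 1, 1]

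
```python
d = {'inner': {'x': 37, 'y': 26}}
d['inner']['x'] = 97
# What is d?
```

After line 1: d = {'inner': {'x': 37, 'y': 26}}
After line 2 (inner x overwritten): d = {'inner': {'x': 97, 'y': 26}}

{'inner': {'x': 97, 'y': 26}}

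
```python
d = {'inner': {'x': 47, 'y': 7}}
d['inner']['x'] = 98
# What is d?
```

After line 1: d = {'inner': {'x': 47, 'y': 7}}
After line 2 (inner x overwritten): d = {'inner': {'x': 98, 'y': 7}}

{'inner': {'x': 98, 'y': 7}}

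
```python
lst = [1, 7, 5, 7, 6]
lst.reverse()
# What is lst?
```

[6, 7, 5, 7, 1]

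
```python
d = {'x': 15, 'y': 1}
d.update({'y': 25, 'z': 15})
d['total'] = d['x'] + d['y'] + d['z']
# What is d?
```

After line 1: d = {'x': 15, 'y': 1}
After line 2 (y overwritten, z added): d = {'x': 15, 'y': 25, 'z': 15}
After line 3 (total = 15 + 25 + 15 = 55): d = {'x': 15, 'y': 25, 'z': 15, 'total': 55}

{'x': 15, 'y': 25, 'z': 15, 'total': 55}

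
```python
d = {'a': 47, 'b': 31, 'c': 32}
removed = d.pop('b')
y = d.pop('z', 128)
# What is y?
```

After line 1: d = {'a': 47, 'b': 31, 'c': 32}
After line 2 (pop 'b' returns 31): d = {'a': 47, 'c': 32}, removed = 31
After line 3 (pop 'z' missing, returns default 128): d = {'a': 47, 'c': 32}, y = 128

128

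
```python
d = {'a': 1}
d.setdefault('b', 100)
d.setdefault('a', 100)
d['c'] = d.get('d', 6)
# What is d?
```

After line 1: d = {'a': 1}
After line 2 (setdefault adds 'b'=100): d = {'a': 1, 'b': 100}
After line 3 (setdefault 'a' no-op, already exists): d = {'a': 1, 'b': 100}
After line 4 (get('d', 6) returns default since 'd' not in d): d = {'a': 1, 'b': 100, 'c': 6}

{'a': 1, 'b': 100, 'c': 6}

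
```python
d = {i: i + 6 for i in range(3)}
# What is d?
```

{0: 6, 1: 7, 2: 8}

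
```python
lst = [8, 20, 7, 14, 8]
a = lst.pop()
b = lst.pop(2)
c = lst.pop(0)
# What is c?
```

After line 1: lst = [8, 20, 7, 14, 8]
After line 2 (pop() -> a = 8): lst = [8, 20, 7, 14]
After line 3 (pop(2) -> b = 7): lst = [8, 20, 14]
After line 4 (pop(0) -> c = 8): lst = [20, 14]

8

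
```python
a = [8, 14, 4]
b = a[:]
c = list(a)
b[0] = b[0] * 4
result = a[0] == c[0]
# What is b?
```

After line 1: a = [8, 14, 4]
After line 2 (b = a[:], copy): a = [8, 14, 4], b = [8, 14, 4]
After line 3 (c = list(a) is a copy, new object): c = [8, 14, 4]
After line 4 (b[0] = 8 * 4 = 32; only b mutates (copy)): a = [8, 14, 4], b = [32, 14, 4], c = [8, 14, 4]
After line 5 (a[0] = 8, c[0] = 8; result = True)

[32, 14, 4]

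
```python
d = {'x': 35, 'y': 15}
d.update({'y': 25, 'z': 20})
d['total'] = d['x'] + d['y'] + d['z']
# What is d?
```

After line 1: d = {'x': 35, 'y': 15}
After line 2 (y overwritten, z added): d = {'x': 35, 'y': 25, 'z': 20}
After line 3 (total = 35 + 25 + 20 = 80): d = {'x': 35, 'y': 25, 'z': 20, 'total': 80}

{'x': 35, 'y': 25, 'z': 20, 'total': 80}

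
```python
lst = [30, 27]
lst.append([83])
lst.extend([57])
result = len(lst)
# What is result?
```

After line 1: lst = [30, 27]
After line 2 (append adds [83] as single element): lst = [30, 27, [83]]
After line 3 (extend unpacks [57], adds 57): lst = [30, 27, [83], 57]
After line 4: result = len(lst) = 4

4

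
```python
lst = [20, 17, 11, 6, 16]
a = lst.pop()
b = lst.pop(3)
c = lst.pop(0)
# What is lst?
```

After line 1: lst = [20, 17, 11, 6, 16]
After line 2 (pop() -> a = 16): lst = [20, 17, 11, 6]
After line 3 (pop(3) -> b = 6): lst = [20, 17, 11]
After line 4 (pop(0) -> c = 20): lst = [17, 11]

[17, 11]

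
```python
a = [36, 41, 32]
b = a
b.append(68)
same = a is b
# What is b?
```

After line 1: a = [36, 41, 32]
After line 2 (b = a is an alias, same object): a = [36, 41, 32], b = [36, 41, 32]
After line 3 (b.append mutates the shared list): a = [36, 41, 32, 68], b = [36, 41, 32, 68]
After line 4 (same = a is b; same object -> True): same = True

[36, 41, 32, 68]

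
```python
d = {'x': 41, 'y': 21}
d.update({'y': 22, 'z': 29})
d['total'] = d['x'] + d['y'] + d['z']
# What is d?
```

After line 1: d = {'x': 41, 'y': 21}
After line 2 (y overwritten, z added): d = {'x': 41, 'y': 22, 'z': 29}
After line 3 (total = 41 + 22 + 29 = 92): d = {'x': 41, 'y': 22, 'z': 29, 'total': 92}

{'x': 41, 'y': 22, 'z': 29, 'total': 92}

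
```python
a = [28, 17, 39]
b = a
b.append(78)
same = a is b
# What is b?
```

After line 1: a = [28, 17, 39]
After line 2 (b = a is an alias, same object): a = [28, 17, 39], b = [28, 17, 39]
After line 3 (b.append mutates the shared list): a = [28, 17, 39, 78], b = [28, 17, 39, 78]
After line 4 (same = a is b; same object -> True): same = True

[28, 17, 39, 78]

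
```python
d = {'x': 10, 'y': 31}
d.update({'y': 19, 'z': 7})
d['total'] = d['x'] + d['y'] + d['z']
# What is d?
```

After line 1: d = {'x': 10, 'y': 31}
After line 2 (y overwritten, z added): d = {'x': 10, 'y': 19, 'z': 7}
After line 3 (total = 10 + 19 + 7 = 36): d = {'x': 10, 'y': 19, 'z': 7, 'total': 36}

{'x': 10, 'y': 19, 'z': 7, 'total': 36}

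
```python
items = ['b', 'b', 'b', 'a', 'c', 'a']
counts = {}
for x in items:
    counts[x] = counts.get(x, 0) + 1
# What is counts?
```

Initial: counts = {}, items = ['b', 'b', 'b', 'a', 'c', 'a']
See 'b': counts = {'b': 1}
See 'b': counts = {'b': 2}
See 'b': counts = {'b': 3}
See 'a': counts = {'b': 3, 'a': 1}
See 'c': counts = {'b': 3, 'a': 1, 'c': 1}
See 'a': counts = {'b': 3, 'a': 2, 'c': 1}

{'b': 3, 'a': 2, 'c': 1}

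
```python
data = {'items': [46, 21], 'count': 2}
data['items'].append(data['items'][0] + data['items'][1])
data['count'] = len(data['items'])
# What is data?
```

After line 1: data = {'items': [46, 21], 'count': 2}
After line 2 (append 46 + 21 = 67): data = {'items': [46, 21, 67], 'count': 2}
After line 3 (count = len(items) = 3): data = {'items': [46, 21, 67], 'count': 3}

{'items': [46, 21, 67], 'count': 3}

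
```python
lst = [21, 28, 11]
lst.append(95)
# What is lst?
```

[21, 28, 11, 95]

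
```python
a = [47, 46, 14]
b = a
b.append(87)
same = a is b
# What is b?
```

After line 1: a = [47, 46, 14]
After line 2 (b = a is an alias, same object): a = [47, 46, 14], b = [47, 46, 14]
After line 3 (b.append mutates the shared list): a = [47, 46, 14, 87], b = [47, 46, 14, 87]
After line 4 (same = a is b; same object -> True): same = True

[47, 46, 14, 87]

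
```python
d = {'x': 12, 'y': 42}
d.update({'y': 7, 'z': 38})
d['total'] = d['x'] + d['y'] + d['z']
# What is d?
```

After line 1: d = {'x': 12, 'y': 42}
After line 2 (y overwritten, z added): d = {'x': 12, 'y': 7, 'z': 38}
After line 3 (total = 12 + 7 + 38 = 57): d = {'x': 12, 'y': 7, 'z': 38, 'total': 57}

{'x': 12, 'y': 7, 'z': 38, 'total': 57}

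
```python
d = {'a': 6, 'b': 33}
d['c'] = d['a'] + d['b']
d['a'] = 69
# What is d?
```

After line 1: d = {'a': 6, 'b': 33}
After line 2 (d['c'] = 6 + 33): d = {'a': 6, 'b': 33, 'c': 39}
After line 3: d = {'a': 69, 'b': 33, 'c': 39}

{'a': 69, 'b': 33, 'c': 39}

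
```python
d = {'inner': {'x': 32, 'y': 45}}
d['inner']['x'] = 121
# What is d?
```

After line 1: d = {'inner': {'x': 32, 'y': 45}}
After line 2 (inner x overwritten): d = {'inner': {'x': 121, 'y': 45}}

{'inner': {'x': 121, 'y': 45}}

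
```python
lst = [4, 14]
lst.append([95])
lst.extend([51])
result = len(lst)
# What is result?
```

After line 1: lst = [4, 14]
After line 2 (append adds [95] as single element): lst = [4, 14, [95]]
After line 3 (extend unpacks [51], adds 51): lst = [4, 14, [95], 51]
After line 4: result = len(lst) = 4

4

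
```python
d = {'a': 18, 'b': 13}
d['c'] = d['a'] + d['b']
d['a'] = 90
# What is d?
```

After line 1: d = {'a': 18, 'b': 13}
After line 2 (d['c'] = 18 + 13): d = {'a': 18, 'b': 13, 'c': 31}
After line 3: d = {'a': 90, 'b': 13, 'c': 31}

{'a': 90, 'b': 13, 'c': 31}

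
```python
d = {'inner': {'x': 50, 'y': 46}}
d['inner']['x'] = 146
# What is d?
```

After line 1: d = {'inner': {'x': 50, 'y': 46}}
After line 2 (inner x overwritten): d = {'inner': {'x': 146, 'y': 46}}

{'inner': {'x': 146, 'y': 46}}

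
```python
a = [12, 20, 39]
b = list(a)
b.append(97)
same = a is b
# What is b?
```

After line 1: a = [12, 20, 39]
After line 2 (b = list(a) is a shallow copy, new object): a = [12, 20, 39], b = [12, 20, 39]
After line 3 (append only mutates b): a = [12, 20, 39], b = [12, 20, 39, 97]
After line 4 (same = a is b; different objects -> False): same = False

[12, 20, 39, 97]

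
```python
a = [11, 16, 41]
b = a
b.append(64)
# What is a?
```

After line 1: a = [11, 16, 41]
After line 2 (b = a is an alias, same object): a = [11, 16, 41], b = [11, 16, 41]
After line 3 (b.append mutates the shared list): a = [11, 16, 41, 64], b = [11, 16, 41, 64]

[11, 16, 41, 64]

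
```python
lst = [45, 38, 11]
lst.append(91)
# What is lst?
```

[45, 38, 11, 91]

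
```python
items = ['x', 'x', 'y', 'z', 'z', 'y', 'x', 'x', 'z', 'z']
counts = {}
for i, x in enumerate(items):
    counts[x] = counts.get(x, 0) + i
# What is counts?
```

Initial: counts = {}, items = ['x', 'x', 'y', 'z', 'z', 'y', 'x', 'x', 'z', 'z']
i=0, x='x': counts = {'x': 0}
i=1, x='x': counts = {'x': 1}
i=2, x='y': counts = {'x': 1, 'y': 2}
i=3, x='z': counts = {'x': 1, 'y': 2, 'z': 3}
i=4, x='z': counts = {'x': 1, 'y': 2, 'z': 7}
i=5, x='y': counts = {'x': 1, 'y': 7, 'z': 7}
i=6, x='x': counts = {'x': 7, 'y': 7, 'z': 7}
i=7, x='x': counts = {'x': 14, 'y': 7, 'z': 7}
i=8, x='z': counts = {'x': 14, 'y': 7, 'z': 15}
i=9, x='z': counts = {'x': 14, 'y': 7, 'z': 24}

{'x': 14, 'y': 7, 'z': 24}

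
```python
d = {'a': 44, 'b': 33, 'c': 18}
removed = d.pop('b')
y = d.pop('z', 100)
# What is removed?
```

After line 1: d = {'a': 44, 'b': 33, 'c': 18}
After line 2 (pop 'b' returns 33): d = {'a': 44, 'c': 18}, removed = 33
After line 3 (pop 'z' missing, returns default 100): d = {'a': 44, 'c': 18}, y = 100

33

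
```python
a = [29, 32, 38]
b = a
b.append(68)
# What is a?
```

After line 1: a = [29, 32, 38]
After line 2 (b = a is an alias, same object): a = [29, 32, 38], b = [29, 32, 38]
After line 3 (b.append mutates the shared list): a = [29, 32, 38, 68], b = [29, 32, 38, 68]

[29, 32, 38, 68]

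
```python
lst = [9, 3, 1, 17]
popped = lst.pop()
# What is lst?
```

[9, 3, 1]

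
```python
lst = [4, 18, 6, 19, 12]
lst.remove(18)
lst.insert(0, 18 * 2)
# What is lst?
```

After line 1: lst = [4, 18, 6, 19, 12]
After line 2 (remove first 18): lst = [4, 6, 19, 12]
After line 3 (insert 36 at index 0): lst = [36, 4, 6, 19, 12]

[36, 4, 6, 19, 12]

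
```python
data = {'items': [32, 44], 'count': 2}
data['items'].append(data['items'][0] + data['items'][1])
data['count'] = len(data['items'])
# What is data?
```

After line 1: data = {'items': [32, 44], 'count': 2}
After line 2 (append 32 + 44 = 76): data = {'items': [32, 44, 76], 'count': 2}
After line 3 (count = len(items) = 3): data = {'items': [32, 44, 76], 'count': 3}

{'items': [32, 44, 76], 'count': 3}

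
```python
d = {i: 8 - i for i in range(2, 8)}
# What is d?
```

{2: 6, 3: 5, 4: 4, 5: 3, 6: 2, 7: 1}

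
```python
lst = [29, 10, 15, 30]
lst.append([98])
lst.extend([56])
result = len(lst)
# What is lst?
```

After line 1: lst = [29, 10, 15, 30]
After line 2 (append adds [98] as single element): lst = [29, 10, 15, 30, [98]]
After line 3 (extend unpacks [56], adds 56): lst = [29, 10, 15, 30, [98], 56]
After line 4: result = len(lst) = 6

[29, 10, 15, 30, [98], 56]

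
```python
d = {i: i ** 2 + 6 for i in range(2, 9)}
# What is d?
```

{2: 10, 3: 15, 4: 22, 5: 31, 6: 42, 7: 55, 8: 70}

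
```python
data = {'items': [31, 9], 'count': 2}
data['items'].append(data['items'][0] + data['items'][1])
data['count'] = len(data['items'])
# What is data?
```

After line 1: data = {'items': [31, 9], 'count': 2}
After line 2 (append 31 + 9 = 40): data = {'items': [31, 9, 40], 'count': 2}
After line 3 (count = len(items) = 3): data = {'items': [31, 9, 40], 'count': 3}

{'items': [31, 9, 40], 'count': 3}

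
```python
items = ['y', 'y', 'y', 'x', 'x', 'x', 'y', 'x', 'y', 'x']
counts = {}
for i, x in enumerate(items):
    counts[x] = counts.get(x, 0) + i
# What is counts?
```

Initial: counts = {}, items = ['y', 'y', 'y', 'x', 'x', 'x', 'y', 'x', 'y', 'x']
i=0, x='y': counts = {'y': 0}
i=1, x='y': counts = {'y': 1}
i=2, x='y': counts = {'y': 3}
i=3, x='x': counts = {'y': 3, 'x': 3}
i=4, x='x': counts = {'y': 3, 'x': 7}
i=5, x='x': counts = {'y': 3, 'x': 12}
i=6, x='y': counts = {'y': 9, 'x': 12}
i=7, x='x': counts = {'y': 9, 'x': 19}
i=8, x='y': counts = {'y': 17, 'x': 19}
i=9, x='x': counts = {'y': 17, 'x': 28}

{'y': 17, 'x': 28}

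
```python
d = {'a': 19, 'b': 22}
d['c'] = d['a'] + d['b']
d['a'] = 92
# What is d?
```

After line 1: d = {'a': 19, 'b': 22}
After line 2 (d['c'] = 19 + 22): d = {'a': 19, 'b': 22, 'c': 41}
After line 3: d = {'a': 92, 'b': 22, 'c': 41}

{'a': 92, 'b': 22, 'c': 41}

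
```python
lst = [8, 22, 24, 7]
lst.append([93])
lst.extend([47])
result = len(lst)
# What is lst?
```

After line 1: lst = [8, 22, 24, 7]
After line 2 (append adds [93] as single element): lst = [8, 22, 24, 7, [93]]
After line 3 (extend unpacks [47], adds 47): lst = [8, 22, 24, 7, [93], 47]
After line 4: result = len(lst) = 6

[8, 22, 24, 7, [93], 47]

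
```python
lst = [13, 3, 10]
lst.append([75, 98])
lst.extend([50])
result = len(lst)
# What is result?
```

After line 1: lst = [13, 3, 10]
After line 2 (append adds [75, 98] as single element): lst = [13, 3, 10, [75, 98]]
After line 3 (extend unpacks [50], adds 50): lst = [13, 3, 10, [75, 98], 50]
After line 4: result = len(lst) = 5

5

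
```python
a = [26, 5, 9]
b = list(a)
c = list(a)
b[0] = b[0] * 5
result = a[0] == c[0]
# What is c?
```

After line 1: a = [26, 5, 9]
After line 2 (b = list(a), copy): a = [26, 5, 9], b = [26, 5, 9]
After line 3 (c = list(a) is a copy, new object): c = [26, 5, 9]
After line 4 (b[0] = 26 * 5 = 130; only b mutates (copy)): a = [26, 5, 9], b = [130, 5, 9], c = [26, 5, 9]
After line 5 (a[0] = 26, c[0] = 26; result = True)

[26, 5, 9]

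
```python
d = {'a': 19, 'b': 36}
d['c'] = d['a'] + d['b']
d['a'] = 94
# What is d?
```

After line 1: d = {'a': 19, 'b': 36}
After line 2 (d['c'] = 19 + 36): d = {'a': 19, 'b': 36, 'c': 55}
After line 3: d = {'a': 94, 'b': 36, 'c': 55}

{'a': 94, 'b': 36, 'c': 55}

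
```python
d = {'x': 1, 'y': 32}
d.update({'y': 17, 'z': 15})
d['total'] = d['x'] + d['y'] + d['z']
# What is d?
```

After line 1: d = {'x': 1, 'y': 32}
After line 2 (y overwritten, z added): d = {'x': 1, 'y': 17, 'z': 15}
After line 3 (total = 1 + 17 + 15 = 33): d = {'x': 1, 'y': 17, 'z': 15, 'total': 33}

{'x': 1, 'y': 17, 'z': 15, 'total': 33}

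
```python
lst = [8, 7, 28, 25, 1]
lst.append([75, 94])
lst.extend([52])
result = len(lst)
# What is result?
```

After line 1: lst = [8, 7, 28, 25, 1]
After line 2 (append adds [75, 94] as single element): lst = [8, 7, 28, 25, 1, [75, 94]]
After line 3 (extend unpacks [52], adds 52): lst = [8, 7, 28, 25, 1, [75, 94], 52]
After line 4: result = len(lst) = 7

7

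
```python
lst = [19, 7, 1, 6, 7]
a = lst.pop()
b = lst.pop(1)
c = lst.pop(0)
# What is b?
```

After line 1: lst = [19, 7, 1, 6, 7]
After line 2 (pop() -> a = 7): lst = [19, 7, 1, 6]
After line 3 (pop(1) -> b = 7): lst = [19, 1, 6]
After line 4 (pop(0) -> c = 19): lst = [1, 6]

7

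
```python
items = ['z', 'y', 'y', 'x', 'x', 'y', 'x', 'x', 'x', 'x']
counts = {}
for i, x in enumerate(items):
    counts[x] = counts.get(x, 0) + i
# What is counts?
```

Initial: counts = {}, items = ['z', 'y', 'y', 'x', 'x', 'y', 'x', 'x', 'x', 'x']
i=0, x='z': counts = {'z': 0}
i=1, x='y': counts = {'z': 0, 'y': 1}
i=2, x='y': counts = {'z': 0, 'y': 3}
i=3, x='x': counts = {'z': 0, 'y': 3, 'x': 3}
i=4, x='x': counts = {'z': 0, 'y': 3, 'x': 7}
i=5, x='y': counts = {'z': 0, 'y': 8, 'x': 7}
i=6, x='x': counts = {'z': 0, 'y': 8, 'x': 13}
i=7, x='x': counts = {'z': 0, 'y': 8, 'x': 20}
i=8, x='x': counts = {'z': 0, 'y': 8, 'x': 28}
i=9, x='x': counts = {'z': 0, 'y': 8, 'x': 37}

{'z': 0, 'y': 8, 'x': 37}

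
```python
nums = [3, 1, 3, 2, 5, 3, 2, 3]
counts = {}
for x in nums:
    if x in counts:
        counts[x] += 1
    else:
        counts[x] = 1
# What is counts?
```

Initial: counts = {}, nums = [3, 1, 3, 2, 5, 3, 2, 3]
See 3: counts = {3: 1}
See 1: counts = {3: 1, 1: 1}
See 3: counts = {3: 2, 1: 1}
See 2: counts = {3: 2, 1: 1, 2: 1}
See 5: counts = {3: 2, 1: 1, 2: 1, 5: 1}
See 3: counts = {3: 3, 1: 1, 2: 1, 5: 1}
See 2: counts = {3: 3, 1: 1, 2: 2, 5: 1}
See 3: counts = {3: 4, 1: 1, 2: 2, 5: 1}

{3: 4, 1: 1, 2: 2, 5: 1}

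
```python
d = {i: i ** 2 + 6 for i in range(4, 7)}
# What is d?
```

{4: 22, 5: 31, 6: 42}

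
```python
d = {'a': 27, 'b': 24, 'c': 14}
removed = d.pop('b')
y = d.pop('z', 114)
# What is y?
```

After line 1: d = {'a': 27, 'b': 24, 'c': 14}
After line 2 (pop 'b' returns 24): d = {'a': 27, 'c': 14}, removed = 24
After line 3 (pop 'z' missing, returns default 114): d = {'a': 27, 'c': 14}, y = 114

114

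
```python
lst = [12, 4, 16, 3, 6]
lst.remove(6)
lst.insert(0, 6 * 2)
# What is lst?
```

After line 1: lst = [12, 4, 16, 3, 6]
After line 2 (remove first 6): lst = [12, 4, 16, 3]
After line 3 (insert 12 at index 0): lst = [12, 12, 4, 16, 3]

[12, 12, 4, 16, 3]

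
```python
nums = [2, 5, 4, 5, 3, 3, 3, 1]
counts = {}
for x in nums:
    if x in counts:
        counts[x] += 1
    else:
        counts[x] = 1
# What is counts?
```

Initial: counts = {}, nums = [2, 5, 4, 5, 3, 3, 3, 1]
See 2: counts = {2: 1}
See 5: counts = {2: 1, 5: 1}
See 4: counts = {2: 1, 5: 1, 4: 1}
See 5: counts = {2: 1, 5: 2, 4: 1}
See 3: counts = {2: 1, 5: 2, 4: 1, 3: 1}
See 3: counts = {2: 1, 5: 2, 4: 1, 3: 2}
See 3: counts = {2: 1, 5: 2, 4: 1, 3: 3}
See 1: counts = {2: 1, 5: 2, 4: 1, 3: 3, 1: 1}

{2: 1, 5: 2, 4: 1, 3: 3, 1: 1}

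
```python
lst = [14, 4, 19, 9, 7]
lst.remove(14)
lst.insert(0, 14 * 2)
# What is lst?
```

After line 1: lst = [14, 4, 19, 9, 7]
After line 2 (remove first 14): lst = [4, 19, 9, 7]
After line 3 (insert 28 at index 0): lst = [28, 4, 19, 9, 7]

[28, 4, 19, 9, 7]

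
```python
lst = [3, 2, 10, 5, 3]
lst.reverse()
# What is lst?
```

[3, 5, 10, 2, 3]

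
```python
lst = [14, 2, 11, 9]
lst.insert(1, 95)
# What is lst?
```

[14, 95, 2, 11, 9]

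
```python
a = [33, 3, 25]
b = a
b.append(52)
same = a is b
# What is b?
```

After line 1: a = [33, 3, 25]
After line 2 (b = a is an alias, same object): a = [33, 3, 25], b = [33, 3, 25]
After line 3 (b.append mutates the shared list): a = [33, 3, 25, 52], b = [33, 3, 25, 52]
After line 4 (same = a is b; same object -> True): same = True

[33, 3, 25, 52]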